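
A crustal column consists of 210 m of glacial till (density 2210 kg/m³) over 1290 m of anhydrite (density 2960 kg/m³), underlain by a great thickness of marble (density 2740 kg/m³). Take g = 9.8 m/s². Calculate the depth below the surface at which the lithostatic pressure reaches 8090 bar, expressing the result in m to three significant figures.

30100 m

Pressure at base of upper layers: 2210×9.8×210 + 2960×9.8×1290 = 4.197×10^7 Pa = 419.7 bar
Remaining pressure to be supplied by marble: 8.090×10^8 − 4.197×10^7 = 7.670×10^8 Pa
Additional depth in marble = 7.670×10^8 Pa / (2740 kg/m³ × 9.8 m/s²) = 28565 m
Total depth = 1500 m + 28565 m = 30065 m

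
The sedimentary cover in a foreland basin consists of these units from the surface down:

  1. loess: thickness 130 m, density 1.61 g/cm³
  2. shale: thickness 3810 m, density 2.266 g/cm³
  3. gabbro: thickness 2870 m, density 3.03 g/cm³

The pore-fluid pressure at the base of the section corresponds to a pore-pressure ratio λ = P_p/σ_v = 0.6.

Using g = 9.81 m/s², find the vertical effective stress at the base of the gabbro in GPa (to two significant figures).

Overburden (lithostatic) stress σ_v:
loess: 1610 kg/m³ × 9.81 m/s² × 130 m = 2.053×10^6 Pa = 2.053 MPa
shale: 2266 kg/m³ × 9.81 m/s² × 3810 m = 8.469×10^7 Pa = 84.69 MPa
gabbro: 3030 kg/m³ × 9.81 m/s² × 2870 m = 8.531×10^7 Pa = 85.31 MPa
Total = 2.053 + 84.69 + 85.31 = 172.06 MPa
Pore pressure P_p = λ·σ_v = 0.6 × 172.1 MPa = 103.2 MPa
Effective stress σ' = σ_v − P_p = 172.1 − 103.2 = 68.822 MPa = 0.068822 GPa

0.069 GPa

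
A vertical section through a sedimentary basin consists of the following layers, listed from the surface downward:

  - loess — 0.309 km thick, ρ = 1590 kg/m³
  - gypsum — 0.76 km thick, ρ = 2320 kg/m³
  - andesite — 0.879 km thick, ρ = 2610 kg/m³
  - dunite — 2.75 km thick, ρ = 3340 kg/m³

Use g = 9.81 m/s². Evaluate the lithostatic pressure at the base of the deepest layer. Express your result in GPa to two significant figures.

loess: 1590 kg/m³ × 9.81 m/s² × 309 m = 4.820×10^6 Pa = 4.820×10^-3 GPa
gypsum: 2320 kg/m³ × 9.81 m/s² × 760 m = 1.730×10^7 Pa = 0.01730 GPa
andesite: 2610 kg/m³ × 9.81 m/s² × 879 m = 2.251×10^7 Pa = 0.02251 GPa
dunite: 3340 kg/m³ × 9.81 m/s² × 2750 m = 9.010×10^7 Pa = 0.09010 GPa
Total = 4.820×10^-3 + 0.01730 + 0.02251 + 0.09010 = 0.13473 GPa

0.13 GPa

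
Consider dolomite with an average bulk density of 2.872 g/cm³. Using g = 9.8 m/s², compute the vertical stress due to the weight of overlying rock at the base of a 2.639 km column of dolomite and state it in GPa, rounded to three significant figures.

0.0743 GPa

dolomite: 2872 kg/m³ × 9.8 m/s² × 2639 m = 7.428×10^7 Pa = 0.07428 GPa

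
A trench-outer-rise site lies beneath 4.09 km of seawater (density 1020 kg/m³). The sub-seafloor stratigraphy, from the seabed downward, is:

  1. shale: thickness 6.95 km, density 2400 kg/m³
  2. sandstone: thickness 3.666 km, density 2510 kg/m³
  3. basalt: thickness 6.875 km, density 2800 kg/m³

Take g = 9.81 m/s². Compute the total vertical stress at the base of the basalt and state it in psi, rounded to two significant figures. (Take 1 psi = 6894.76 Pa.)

seawater: 1020 kg/m³ × 9.81 m/s² × 4090 m = 4.093×10^7 Pa = 5936 psi
shale: 2400 kg/m³ × 9.81 m/s² × 6950 m = 1.636×10^8 Pa = 23733 psi
sandstone: 2510 kg/m³ × 9.81 m/s² × 3666 m = 9.027×10^7 Pa = 13092 psi
basalt: 2800 kg/m³ × 9.81 m/s² × 6875 m = 1.888×10^8 Pa = 27389 psi
Total = 5936 + 23733 + 13092 + 27389 = 70150 psi

70000 psi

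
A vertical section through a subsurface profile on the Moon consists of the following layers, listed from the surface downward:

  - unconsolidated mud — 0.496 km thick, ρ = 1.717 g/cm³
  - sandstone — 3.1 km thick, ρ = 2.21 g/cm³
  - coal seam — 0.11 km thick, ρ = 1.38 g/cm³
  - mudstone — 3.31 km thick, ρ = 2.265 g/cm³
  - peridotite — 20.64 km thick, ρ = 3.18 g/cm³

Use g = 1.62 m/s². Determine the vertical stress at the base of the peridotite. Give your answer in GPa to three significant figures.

unconsolidated mud: 1717 kg/m³ × 1.62 m/s² × 496 m = 1.380×10^6 Pa = 1.380×10^-3 GPa
sandstone: 2210 kg/m³ × 1.62 m/s² × 3100 m = 1.110×10^7 Pa = 0.01110 GPa
coal seam: 1380 kg/m³ × 1.62 m/s² × 110 m = 2.459×10^5 Pa = 2.459×10^-4 GPa
mudstone: 2265 kg/m³ × 1.62 m/s² × 3310 m = 1.215×10^7 Pa = 0.01215 GPa
peridotite: 3180 kg/m³ × 1.62 m/s² × 20640 m = 1.063×10^8 Pa = 0.1063 GPa
Total = 1.380×10^-3 + 0.01110 + 2.459×10^-4 + 0.01215 + 0.1063 = 0.13120 GPa

0.131 GPa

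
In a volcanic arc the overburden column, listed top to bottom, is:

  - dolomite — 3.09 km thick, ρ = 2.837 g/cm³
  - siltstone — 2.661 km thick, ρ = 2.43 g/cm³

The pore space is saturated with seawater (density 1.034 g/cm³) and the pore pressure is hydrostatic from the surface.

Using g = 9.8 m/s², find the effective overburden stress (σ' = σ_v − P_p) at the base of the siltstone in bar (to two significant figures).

910 bar

Overburden (lithostatic) stress σ_v:
dolomite: 2837 kg/m³ × 9.8 m/s² × 3090 m = 8.591×10^7 Pa = 85.91 MPa
siltstone: 2430 kg/m³ × 9.8 m/s² × 2661 m = 6.337×10^7 Pa = 63.37 MPa
Total = 85.91 + 63.37 = 149.28 MPa
Pore pressure P_p = 1034 kg/m³ × 9.8 m/s² × 5751 m = 5.828×10^7 Pa = 58.28 MPa
Effective stress σ' = σ_v − P_p = 149.3 − 58.28 = 91.003 MPa = 910.03 bar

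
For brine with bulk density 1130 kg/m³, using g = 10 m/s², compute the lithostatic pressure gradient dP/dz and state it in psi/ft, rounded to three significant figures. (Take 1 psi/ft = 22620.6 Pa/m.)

dP/dz = ρg = 1130 kg/m³ × 10 m/s² = 11300 Pa/m
= 11300 Pa/m × (1 psi/ft / 22621 Pa/m) = 0.49954 psi/ft

0.500 psi/ft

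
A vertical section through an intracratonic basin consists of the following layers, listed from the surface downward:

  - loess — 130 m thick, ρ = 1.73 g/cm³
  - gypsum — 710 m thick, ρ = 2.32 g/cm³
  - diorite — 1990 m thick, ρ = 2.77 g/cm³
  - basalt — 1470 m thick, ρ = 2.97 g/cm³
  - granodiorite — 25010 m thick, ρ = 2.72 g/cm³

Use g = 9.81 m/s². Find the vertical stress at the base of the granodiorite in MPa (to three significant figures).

783 MPa

loess: 1730 kg/m³ × 9.81 m/s² × 130 m = 2.206×10^6 Pa = 2.206 MPa
gypsum: 2320 kg/m³ × 9.81 m/s² × 710 m = 1.616×10^7 Pa = 16.16 MPa
diorite: 2770 kg/m³ × 9.81 m/s² × 1990 m = 5.408×10^7 Pa = 54.08 MPa
basalt: 2970 kg/m³ × 9.81 m/s² × 1470 m = 4.283×10^7 Pa = 42.83 MPa
granodiorite: 2720 kg/m³ × 9.81 m/s² × 25010 m = 6.673×10^8 Pa = 667.3 MPa
Total = 2.206 + 16.16 + 54.08 + 42.83 + 667.3 = 782.62 MPa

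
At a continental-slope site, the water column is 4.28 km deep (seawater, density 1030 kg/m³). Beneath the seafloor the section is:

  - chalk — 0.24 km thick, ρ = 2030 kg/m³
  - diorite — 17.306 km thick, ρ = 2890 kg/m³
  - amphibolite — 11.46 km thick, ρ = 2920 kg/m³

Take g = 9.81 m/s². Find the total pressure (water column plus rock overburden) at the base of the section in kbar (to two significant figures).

8.7 kbar

seawater: 1030 kg/m³ × 9.81 m/s² × 4280 m = 4.325×10^7 Pa = 0.4325 kbar
chalk: 2030 kg/m³ × 9.81 m/s² × 240 m = 4.779×10^6 Pa = 0.04779 kbar
diorite: 2890 kg/m³ × 9.81 m/s² × 17306 m = 4.906×10^8 Pa = 4.906 kbar
amphibolite: 2920 kg/m³ × 9.81 m/s² × 11460 m = 3.283×10^8 Pa = 3.283 kbar
Total = 0.4325 + 0.04779 + 4.906 + 3.283 = 8.6694 kbar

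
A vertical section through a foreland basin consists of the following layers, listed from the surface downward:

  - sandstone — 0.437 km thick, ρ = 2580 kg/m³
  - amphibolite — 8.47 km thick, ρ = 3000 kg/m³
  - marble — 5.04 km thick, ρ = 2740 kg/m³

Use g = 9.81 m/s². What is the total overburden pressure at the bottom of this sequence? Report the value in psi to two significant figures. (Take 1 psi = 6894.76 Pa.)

57000 psi

sandstone: 2580 kg/m³ × 9.81 m/s² × 437 m = 1.106×10^7 Pa = 1604 psi
amphibolite: 3000 kg/m³ × 9.81 m/s² × 8470 m = 2.493×10^8 Pa = 36154 psi
marble: 2740 kg/m³ × 9.81 m/s² × 5040 m = 1.355×10^8 Pa = 19649 psi
Total = 1604 + 36154 + 19649 = 57407 psi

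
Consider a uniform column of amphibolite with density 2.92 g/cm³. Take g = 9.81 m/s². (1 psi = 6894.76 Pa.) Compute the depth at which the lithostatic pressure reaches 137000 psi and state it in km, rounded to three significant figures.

h = P/(ρg) = 137000 psi / (2920 kg/m³ × 9.81 m/s²) = 9.446×10^8 Pa / 28645 Pa/m = 32975 m
= 32.975 km

33.0 km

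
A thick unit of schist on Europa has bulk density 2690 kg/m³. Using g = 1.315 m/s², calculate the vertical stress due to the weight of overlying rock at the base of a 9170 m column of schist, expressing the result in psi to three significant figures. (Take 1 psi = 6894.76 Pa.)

4700 psi

schist: 2690 kg/m³ × 1.315 m/s² × 9170 m = 3.244×10^7 Pa = 4705 psi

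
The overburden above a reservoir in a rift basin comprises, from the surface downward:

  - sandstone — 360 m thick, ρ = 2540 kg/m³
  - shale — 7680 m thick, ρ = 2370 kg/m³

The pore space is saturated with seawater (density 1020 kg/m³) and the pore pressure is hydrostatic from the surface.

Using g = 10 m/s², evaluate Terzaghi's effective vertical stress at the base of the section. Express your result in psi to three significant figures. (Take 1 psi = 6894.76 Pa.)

Overburden (lithostatic) stress σ_v:
sandstone: 2540 kg/m³ × 10 m/s² × 360 m = 9.144×10^6 Pa = 9.144 MPa
shale: 2370 kg/m³ × 10 m/s² × 7680 m = 1.820×10^8 Pa = 182.0 MPa
Total = 9.144 + 182.0 = 191.16 MPa
Pore pressure P_p = 1020 kg/m³ × 10 m/s² × 8040 m = 8.201×10^7 Pa = 82.01 MPa
Effective stress σ' = σ_v − P_p = 191.2 − 82.01 = 109.15 MPa = 15831 psi

15800 psi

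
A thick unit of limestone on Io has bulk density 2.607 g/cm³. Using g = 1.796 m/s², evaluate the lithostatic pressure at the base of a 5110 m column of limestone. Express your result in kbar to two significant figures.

limestone: 2607 kg/m³ × 1.796 m/s² × 5110 m = 2.393×10^7 Pa = 0.2393 kbar

0.24 kbar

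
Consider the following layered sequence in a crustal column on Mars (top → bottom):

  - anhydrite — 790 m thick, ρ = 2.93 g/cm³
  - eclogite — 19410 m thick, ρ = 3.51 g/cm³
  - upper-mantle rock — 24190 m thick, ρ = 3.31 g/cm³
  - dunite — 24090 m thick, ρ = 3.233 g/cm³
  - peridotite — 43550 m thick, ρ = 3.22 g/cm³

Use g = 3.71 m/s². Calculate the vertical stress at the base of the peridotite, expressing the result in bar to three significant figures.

13700 bar

anhydrite: 2930 kg/m³ × 3.71 m/s² × 790 m = 8.588×10^6 Pa = 85.88 bar
eclogite: 3510 kg/m³ × 3.71 m/s² × 19410 m = 2.528×10^8 Pa = 2528 bar
upper-mantle rock: 3310 kg/m³ × 3.71 m/s² × 24190 m = 2.971×10^8 Pa = 2971 bar
dunite: 3233 kg/m³ × 3.71 m/s² × 24090 m = 2.889×10^8 Pa = 2889 bar
peridotite: 3220 kg/m³ × 3.71 m/s² × 43550 m = 5.203×10^8 Pa = 5203 bar
Total = 85.88 + 2528 + 2971 + 2889 + 5203 = 13676 bar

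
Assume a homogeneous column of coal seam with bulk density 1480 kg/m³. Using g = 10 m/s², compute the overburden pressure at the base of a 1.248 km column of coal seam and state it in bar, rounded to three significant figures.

185 bar

coal seam: 1480 kg/m³ × 10 m/s² × 1248 m = 1.847×10^7 Pa = 184.7 bar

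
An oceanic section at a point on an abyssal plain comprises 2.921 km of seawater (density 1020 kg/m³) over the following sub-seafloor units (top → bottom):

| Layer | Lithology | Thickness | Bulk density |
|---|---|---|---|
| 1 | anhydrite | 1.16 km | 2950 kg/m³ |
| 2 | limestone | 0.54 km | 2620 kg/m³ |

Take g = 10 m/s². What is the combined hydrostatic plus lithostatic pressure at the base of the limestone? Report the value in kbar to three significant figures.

0.782 kbar

seawater: 1020 kg/m³ × 10 m/s² × 2921 m = 2.979×10^7 Pa = 0.2979 kbar
anhydrite: 2950 kg/m³ × 10 m/s² × 1160 m = 3.422×10^7 Pa = 0.3422 kbar
limestone: 2620 kg/m³ × 10 m/s² × 540 m = 1.415×10^7 Pa = 0.1415 kbar
Total = 0.2979 + 0.3422 + 0.1415 = 0.78162 kbar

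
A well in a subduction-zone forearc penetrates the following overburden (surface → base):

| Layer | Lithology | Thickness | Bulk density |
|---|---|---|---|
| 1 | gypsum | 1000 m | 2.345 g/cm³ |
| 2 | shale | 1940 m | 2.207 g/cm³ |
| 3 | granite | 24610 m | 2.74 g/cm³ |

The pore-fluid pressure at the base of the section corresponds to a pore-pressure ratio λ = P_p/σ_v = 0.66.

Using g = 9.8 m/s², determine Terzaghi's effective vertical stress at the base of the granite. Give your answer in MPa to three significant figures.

247 MPa

Overburden (lithostatic) stress σ_v:
gypsum: 2345 kg/m³ × 9.8 m/s² × 1000 m = 2.298×10^7 Pa = 22.98 MPa
shale: 2207 kg/m³ × 9.8 m/s² × 1940 m = 4.196×10^7 Pa = 41.96 MPa
granite: 2740 kg/m³ × 9.8 m/s² × 24610 m = 6.608×10^8 Pa = 660.8 MPa
Total = 22.98 + 41.96 + 660.8 = 725.77 MPa
Pore pressure P_p = λ·σ_v = 0.66 × 725.8 MPa = 479.0 MPa
Effective stress σ' = σ_v − P_p = 725.8 − 479.0 = 246.76 MPa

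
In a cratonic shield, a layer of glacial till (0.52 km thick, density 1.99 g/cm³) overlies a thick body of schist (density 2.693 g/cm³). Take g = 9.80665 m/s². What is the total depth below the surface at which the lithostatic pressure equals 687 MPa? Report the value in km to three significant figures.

Pressure at base of upper layers: 1990×9.80665×520 = 1.015×10^7 Pa = 10.15 MPa
Remaining pressure to be supplied by schist: 6.870×10^8 − 1.015×10^7 = 6.769×10^8 Pa
Additional depth in schist = 6.769×10^8 Pa / (2693 kg/m³ × 9.80665 m/s²) = 25629 m
Total depth = 520 m + 25629 m = 26149 m
= 26.149 km

26.1 km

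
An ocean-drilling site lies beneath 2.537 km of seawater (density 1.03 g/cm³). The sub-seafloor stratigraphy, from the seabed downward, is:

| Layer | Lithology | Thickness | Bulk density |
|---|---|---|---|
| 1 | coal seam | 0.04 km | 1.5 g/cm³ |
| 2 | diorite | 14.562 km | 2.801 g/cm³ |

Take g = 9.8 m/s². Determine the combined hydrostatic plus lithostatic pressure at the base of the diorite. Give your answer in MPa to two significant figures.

seawater: 1030 kg/m³ × 9.8 m/s² × 2537 m = 2.561×10^7 Pa = 25.61 MPa
coal seam: 1500 kg/m³ × 9.8 m/s² × 40 m = 5.880×10^5 Pa = 0.5880 MPa
diorite: 2801 kg/m³ × 9.8 m/s² × 14562 m = 3.997×10^8 Pa = 399.7 MPa
Total = 25.61 + 0.5880 + 399.7 = 425.92 MPa

430 MPa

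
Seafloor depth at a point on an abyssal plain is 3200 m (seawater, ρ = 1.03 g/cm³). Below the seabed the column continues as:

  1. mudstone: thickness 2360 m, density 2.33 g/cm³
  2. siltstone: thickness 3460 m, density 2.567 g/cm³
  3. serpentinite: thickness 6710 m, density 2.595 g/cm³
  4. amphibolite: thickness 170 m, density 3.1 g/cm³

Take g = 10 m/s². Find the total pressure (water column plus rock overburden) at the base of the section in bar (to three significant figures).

seawater: 1030 kg/m³ × 10 m/s² × 3200 m = 3.296×10^7 Pa = 329.6 bar
mudstone: 2330 kg/m³ × 10 m/s² × 2360 m = 5.499×10^7 Pa = 549.9 bar
siltstone: 2567 kg/m³ × 10 m/s² × 3460 m = 8.882×10^7 Pa = 888.2 bar
serpentinite: 2595 kg/m³ × 10 m/s² × 6710 m = 1.741×10^8 Pa = 1741 bar
amphibolite: 3100 kg/m³ × 10 m/s² × 170 m = 5.270×10^6 Pa = 52.70 bar
Total = 329.6 + 549.9 + 888.2 + 1741 + 52.70 = 3561.6 bar

3560 bar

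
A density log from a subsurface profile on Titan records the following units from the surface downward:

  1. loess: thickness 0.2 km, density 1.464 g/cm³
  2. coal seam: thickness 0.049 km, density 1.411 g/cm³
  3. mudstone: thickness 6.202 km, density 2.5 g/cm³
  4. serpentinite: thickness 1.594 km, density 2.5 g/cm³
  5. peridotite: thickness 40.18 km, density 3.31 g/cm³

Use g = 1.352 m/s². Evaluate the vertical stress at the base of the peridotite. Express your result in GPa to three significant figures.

loess: 1464 kg/m³ × 1.352 m/s² × 200 m = 3.959×10^5 Pa = 3.959×10^-4 GPa
coal seam: 1411 kg/m³ × 1.352 m/s² × 49 m = 93476 Pa = 9.348×10^-5 GPa
mudstone: 2500 kg/m³ × 1.352 m/s² × 6202 m = 2.096×10^7 Pa = 0.02096 GPa
serpentinite: 2500 kg/m³ × 1.352 m/s² × 1594 m = 5.388×10^6 Pa = 5.388×10^-3 GPa
peridotite: 3310 kg/m³ × 1.352 m/s² × 40180 m = 1.798×10^8 Pa = 0.1798 GPa
Total = 3.959×10^-4 + 9.348×10^-5 + 0.02096 + 5.388×10^-3 + 0.1798 = 0.20665 GPa

0.207 GPa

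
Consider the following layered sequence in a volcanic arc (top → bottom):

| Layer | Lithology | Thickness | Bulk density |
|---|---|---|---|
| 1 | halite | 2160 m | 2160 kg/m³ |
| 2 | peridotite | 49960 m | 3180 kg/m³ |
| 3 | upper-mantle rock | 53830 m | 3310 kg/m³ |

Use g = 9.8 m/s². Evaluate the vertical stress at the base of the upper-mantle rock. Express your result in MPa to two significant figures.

3300 MPa

halite: 2160 kg/m³ × 9.8 m/s² × 2160 m = 4.572×10^7 Pa = 45.72 MPa
peridotite: 3180 kg/m³ × 9.8 m/s² × 49960 m = 1.557×10^9 Pa = 1557 MPa
upper-mantle rock: 3310 kg/m³ × 9.8 m/s² × 53830 m = 1.746×10^9 Pa = 1746 MPa
Total = 45.72 + 1557 + 1746 = 3348.8 MPa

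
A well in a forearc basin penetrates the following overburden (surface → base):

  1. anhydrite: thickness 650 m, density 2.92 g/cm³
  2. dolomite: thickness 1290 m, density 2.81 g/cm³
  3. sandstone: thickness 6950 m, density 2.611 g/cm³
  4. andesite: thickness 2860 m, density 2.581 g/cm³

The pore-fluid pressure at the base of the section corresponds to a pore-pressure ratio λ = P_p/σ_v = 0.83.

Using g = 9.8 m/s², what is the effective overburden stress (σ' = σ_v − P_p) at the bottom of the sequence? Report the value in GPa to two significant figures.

Overburden (lithostatic) stress σ_v:
anhydrite: 2920 kg/m³ × 9.8 m/s² × 650 m = 1.860×10^7 Pa = 18.60 MPa
dolomite: 2810 kg/m³ × 9.8 m/s² × 1290 m = 3.552×10^7 Pa = 35.52 MPa
sandstone: 2611 kg/m³ × 9.8 m/s² × 6950 m = 1.778×10^8 Pa = 177.8 MPa
andesite: 2581 kg/m³ × 9.8 m/s² × 2860 m = 7.234×10^7 Pa = 72.34 MPa
Total = 18.60 + 35.52 + 177.8 + 72.34 = 304.30 MPa
Pore pressure P_p = λ·σ_v = 0.83 × 304.3 MPa = 252.6 MPa
Effective stress σ' = σ_v − P_p = 304.3 − 252.6 = 51.731 MPa = 0.051731 GPa

0.052 GPa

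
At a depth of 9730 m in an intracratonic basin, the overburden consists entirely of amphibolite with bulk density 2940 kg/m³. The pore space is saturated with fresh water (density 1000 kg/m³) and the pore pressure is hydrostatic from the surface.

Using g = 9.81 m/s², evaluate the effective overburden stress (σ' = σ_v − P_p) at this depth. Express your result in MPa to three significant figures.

185 MPa

Overburden (lithostatic) stress σ_v:
amphibolite: 2940 kg/m³ × 9.81 m/s² × 9730 m = 2.806×10^8 Pa = 280.6 MPa
Pore pressure P_p = 1000 kg/m³ × 9.81 m/s² × 9730 m = 9.545×10^7 Pa = 95.45 MPa
Effective stress σ' = σ_v − P_p = 280.6 − 95.45 = 185.18 MPa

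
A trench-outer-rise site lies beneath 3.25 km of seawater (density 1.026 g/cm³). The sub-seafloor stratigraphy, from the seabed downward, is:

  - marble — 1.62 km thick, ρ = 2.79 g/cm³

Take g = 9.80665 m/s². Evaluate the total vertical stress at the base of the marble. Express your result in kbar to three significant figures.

0.770 kbar

seawater: 1026 kg/m³ × 9.80665 m/s² × 3250 m = 3.270×10^7 Pa = 0.3270 kbar
marble: 2790 kg/m³ × 9.80665 m/s² × 1620 m = 4.432×10^7 Pa = 0.4432 kbar
Total = 0.3270 + 0.4432 = 0.77024 kbar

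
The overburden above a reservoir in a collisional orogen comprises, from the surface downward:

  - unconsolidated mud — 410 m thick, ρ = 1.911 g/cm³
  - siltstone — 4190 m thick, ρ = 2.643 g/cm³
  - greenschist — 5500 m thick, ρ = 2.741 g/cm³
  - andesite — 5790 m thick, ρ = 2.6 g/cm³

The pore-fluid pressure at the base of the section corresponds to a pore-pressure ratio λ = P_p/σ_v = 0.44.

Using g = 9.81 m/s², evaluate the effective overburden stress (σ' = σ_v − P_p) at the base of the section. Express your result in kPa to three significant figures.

231000 kPa

Overburden (lithostatic) stress σ_v:
unconsolidated mud: 1911 kg/m³ × 9.81 m/s² × 410 m = 7.686×10^6 Pa = 7.686 MPa
siltstone: 2643 kg/m³ × 9.81 m/s² × 4190 m = 1.086×10^8 Pa = 108.6 MPa
greenschist: 2741 kg/m³ × 9.81 m/s² × 5500 m = 1.479×10^8 Pa = 147.9 MPa
andesite: 2600 kg/m³ × 9.81 m/s² × 5790 m = 1.477×10^8 Pa = 147.7 MPa
Total = 7.686 + 108.6 + 147.9 + 147.7 = 411.89 MPa
Pore pressure P_p = λ·σ_v = 0.44 × 411.9 MPa = 181.2 MPa
Effective stress σ' = σ_v − P_p = 411.9 − 181.2 = 230.66 MPa = 2.3066×10^5 kPa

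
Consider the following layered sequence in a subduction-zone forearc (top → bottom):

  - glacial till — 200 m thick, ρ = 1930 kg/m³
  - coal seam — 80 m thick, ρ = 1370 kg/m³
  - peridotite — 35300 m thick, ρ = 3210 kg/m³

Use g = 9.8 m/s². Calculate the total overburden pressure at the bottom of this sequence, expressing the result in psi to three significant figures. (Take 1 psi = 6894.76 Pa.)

162000 psi

glacial till: 1930 kg/m³ × 9.8 m/s² × 200 m = 3.783×10^6 Pa = 548.6 psi
coal seam: 1370 kg/m³ × 9.8 m/s² × 80 m = 1.074×10^6 Pa = 155.8 psi
peridotite: 3210 kg/m³ × 9.8 m/s² × 35300 m = 1.110×10^9 Pa = 1.611×10^5 psi
Total = 548.6 + 155.8 + 1.611×10^5 = 1.6176×10^5 psi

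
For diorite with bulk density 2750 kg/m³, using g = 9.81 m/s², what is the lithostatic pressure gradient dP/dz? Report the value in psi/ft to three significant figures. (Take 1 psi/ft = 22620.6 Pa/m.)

1.19 psi/ft

dP/dz = ρg = 2750 kg/m³ × 9.81 m/s² = 26978 Pa/m
= 26978 Pa/m × (1 psi/ft / 22621 Pa/m) = 1.1926 psi/ft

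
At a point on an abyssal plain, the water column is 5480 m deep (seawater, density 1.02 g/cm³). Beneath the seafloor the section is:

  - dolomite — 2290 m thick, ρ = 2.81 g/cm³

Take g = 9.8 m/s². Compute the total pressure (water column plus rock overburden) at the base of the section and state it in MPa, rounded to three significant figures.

118 MPa

seawater: 1020 kg/m³ × 9.8 m/s² × 5480 m = 5.478×10^7 Pa = 54.78 MPa
dolomite: 2810 kg/m³ × 9.8 m/s² × 2290 m = 6.306×10^7 Pa = 63.06 MPa
Total = 54.78 + 63.06 = 117.84 MPa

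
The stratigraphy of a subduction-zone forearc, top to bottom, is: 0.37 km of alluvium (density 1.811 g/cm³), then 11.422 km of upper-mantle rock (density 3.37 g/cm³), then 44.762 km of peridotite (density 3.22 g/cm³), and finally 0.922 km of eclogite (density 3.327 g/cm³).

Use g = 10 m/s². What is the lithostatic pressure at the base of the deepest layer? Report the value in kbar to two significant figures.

19 kbar

alluvium: 1811 kg/m³ × 10 m/s² × 370 m = 6.701×10^6 Pa = 0.06701 kbar
upper-mantle rock: 3370 kg/m³ × 10 m/s² × 11422 m = 3.849×10^8 Pa = 3.849 kbar
peridotite: 3220 kg/m³ × 10 m/s² × 44762 m = 1.441×10^9 Pa = 14.41 kbar
eclogite: 3327 kg/m³ × 10 m/s² × 922 m = 3.067×10^7 Pa = 0.3067 kbar
Total = 0.06701 + 3.849 + 14.41 + 0.3067 = 18.636 kbar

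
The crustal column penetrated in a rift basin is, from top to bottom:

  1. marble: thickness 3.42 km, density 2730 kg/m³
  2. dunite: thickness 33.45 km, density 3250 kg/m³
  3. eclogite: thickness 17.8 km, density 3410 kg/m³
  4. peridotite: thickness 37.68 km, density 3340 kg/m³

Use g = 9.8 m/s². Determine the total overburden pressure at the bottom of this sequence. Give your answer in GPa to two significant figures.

marble: 2730 kg/m³ × 9.8 m/s² × 3420 m = 9.150×10^7 Pa = 0.09150 GPa
dunite: 3250 kg/m³ × 9.8 m/s² × 33450 m = 1.065×10^9 Pa = 1.065 GPa
eclogite: 3410 kg/m³ × 9.8 m/s² × 17800 m = 5.948×10^8 Pa = 0.5948 GPa
peridotite: 3340 kg/m³ × 9.8 m/s² × 37680 m = 1.233×10^9 Pa = 1.233 GPa
Total = 0.09150 + 1.065 + 0.5948 + 1.233 = 2.9851 GPa

3.0 GPa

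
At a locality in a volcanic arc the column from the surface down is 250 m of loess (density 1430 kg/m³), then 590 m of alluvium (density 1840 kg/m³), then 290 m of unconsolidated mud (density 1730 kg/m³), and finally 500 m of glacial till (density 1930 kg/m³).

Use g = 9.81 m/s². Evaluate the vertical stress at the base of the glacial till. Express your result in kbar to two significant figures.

0.29 kbar

loess: 1430 kg/m³ × 9.81 m/s² × 250 m = 3.507×10^6 Pa = 0.03507 kbar
alluvium: 1840 kg/m³ × 9.81 m/s² × 590 m = 1.065×10^7 Pa = 0.1065 kbar
unconsolidated mud: 1730 kg/m³ × 9.81 m/s² × 290 m = 4.922×10^6 Pa = 0.04922 kbar
glacial till: 1930 kg/m³ × 9.81 m/s² × 500 m = 9.467×10^6 Pa = 0.09467 kbar
Total = 0.03507 + 0.1065 + 0.04922 + 0.09467 = 0.28545 kbar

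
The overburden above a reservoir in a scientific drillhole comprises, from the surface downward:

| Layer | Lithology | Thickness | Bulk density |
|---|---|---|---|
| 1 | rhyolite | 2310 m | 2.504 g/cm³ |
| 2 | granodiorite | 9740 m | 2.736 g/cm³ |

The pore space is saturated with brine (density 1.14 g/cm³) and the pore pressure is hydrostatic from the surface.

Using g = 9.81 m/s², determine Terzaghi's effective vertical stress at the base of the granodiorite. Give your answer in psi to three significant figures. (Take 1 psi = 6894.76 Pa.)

Overburden (lithostatic) stress σ_v:
rhyolite: 2504 kg/m³ × 9.81 m/s² × 2310 m = 5.674×10^7 Pa = 56.74 MPa
granodiorite: 2736 kg/m³ × 9.81 m/s² × 9740 m = 2.614×10^8 Pa = 261.4 MPa
Total = 56.74 + 261.4 = 318.17 MPa
Pore pressure P_p = 1140 kg/m³ × 9.81 m/s² × 12050 m = 1.348×10^8 Pa = 134.8 MPa
Effective stress σ' = σ_v − P_p = 318.2 − 134.8 = 183.41 MPa = 26601 psi

26600 psi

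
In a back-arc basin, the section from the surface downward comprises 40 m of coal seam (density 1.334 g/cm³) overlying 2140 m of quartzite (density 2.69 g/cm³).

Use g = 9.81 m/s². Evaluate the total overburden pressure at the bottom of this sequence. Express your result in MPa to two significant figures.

coal seam: 1334 kg/m³ × 9.81 m/s² × 40 m = 5.235×10^5 Pa = 0.5235 MPa
quartzite: 2690 kg/m³ × 9.81 m/s² × 2140 m = 5.647×10^7 Pa = 56.47 MPa
Total = 0.5235 + 56.47 = 56.996 MPa

57 MPa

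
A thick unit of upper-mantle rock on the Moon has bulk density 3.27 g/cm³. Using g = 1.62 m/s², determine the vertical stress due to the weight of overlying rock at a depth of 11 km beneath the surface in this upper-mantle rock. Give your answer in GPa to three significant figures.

upper-mantle rock: 3270 kg/m³ × 1.62 m/s² × 11000 m = 5.827×10^7 Pa = 0.05827 GPa

0.0583 GPa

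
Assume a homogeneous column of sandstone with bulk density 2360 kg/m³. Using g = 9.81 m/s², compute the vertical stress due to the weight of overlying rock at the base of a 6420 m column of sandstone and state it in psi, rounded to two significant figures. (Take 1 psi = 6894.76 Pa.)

sandstone: 2360 kg/m³ × 9.81 m/s² × 6420 m = 1.486×10^8 Pa = 21557 psi

22000 psi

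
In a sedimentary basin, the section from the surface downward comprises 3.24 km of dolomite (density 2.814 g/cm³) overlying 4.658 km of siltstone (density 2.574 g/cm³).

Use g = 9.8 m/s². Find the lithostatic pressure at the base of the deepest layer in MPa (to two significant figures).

dolomite: 2814 kg/m³ × 9.8 m/s² × 3240 m = 8.935×10^7 Pa = 89.35 MPa
siltstone: 2574 kg/m³ × 9.8 m/s² × 4658 m = 1.175×10^8 Pa = 117.5 MPa
Total = 89.35 + 117.5 = 206.85 MPa

210 MPa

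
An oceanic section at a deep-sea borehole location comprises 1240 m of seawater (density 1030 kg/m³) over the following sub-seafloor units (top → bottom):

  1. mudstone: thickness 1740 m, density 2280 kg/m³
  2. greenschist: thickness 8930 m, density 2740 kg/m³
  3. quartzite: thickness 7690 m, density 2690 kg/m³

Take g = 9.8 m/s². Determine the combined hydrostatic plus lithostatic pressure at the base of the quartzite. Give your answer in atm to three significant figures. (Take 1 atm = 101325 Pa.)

4870 atm

seawater: 1030 kg/m³ × 9.8 m/s² × 1240 m = 1.252×10^7 Pa = 123.5 atm
mudstone: 2280 kg/m³ × 9.8 m/s² × 1740 m = 3.888×10^7 Pa = 383.7 atm
greenschist: 2740 kg/m³ × 9.8 m/s² × 8930 m = 2.398×10^8 Pa = 2367 atm
quartzite: 2690 kg/m³ × 9.8 m/s² × 7690 m = 2.027×10^8 Pa = 2001 atm
Total = 123.5 + 383.7 + 2367 + 2001 = 4874.5 atm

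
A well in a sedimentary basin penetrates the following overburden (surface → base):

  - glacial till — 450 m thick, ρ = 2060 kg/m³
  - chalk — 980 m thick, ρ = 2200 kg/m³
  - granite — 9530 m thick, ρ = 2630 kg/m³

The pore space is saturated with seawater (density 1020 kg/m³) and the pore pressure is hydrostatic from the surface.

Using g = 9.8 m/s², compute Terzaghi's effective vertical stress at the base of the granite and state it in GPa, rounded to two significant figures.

0.17 GPa

Overburden (lithostatic) stress σ_v:
glacial till: 2060 kg/m³ × 9.8 m/s² × 450 m = 9.085×10^6 Pa = 9.085 MPa
chalk: 2200 kg/m³ × 9.8 m/s² × 980 m = 2.113×10^7 Pa = 21.13 MPa
granite: 2630 kg/m³ × 9.8 m/s² × 9530 m = 2.456×10^8 Pa = 245.6 MPa
Total = 9.085 + 21.13 + 245.6 = 275.84 MPa
Pore pressure P_p = 1020 kg/m³ × 9.8 m/s² × 10960 m = 1.096×10^8 Pa = 109.6 MPa
Effective stress σ' = σ_v − P_p = 275.8 − 109.6 = 166.28 MPa = 0.16628 GPa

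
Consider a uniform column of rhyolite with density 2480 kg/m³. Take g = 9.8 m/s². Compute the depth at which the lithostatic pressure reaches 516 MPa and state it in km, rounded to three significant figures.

21.2 km

h = P/(ρg) = 516 MPa / (2480 kg/m³ × 9.8 m/s²) = 5.160×10^8 Pa / 24304 Pa/m = 21231 m
= 21.231 km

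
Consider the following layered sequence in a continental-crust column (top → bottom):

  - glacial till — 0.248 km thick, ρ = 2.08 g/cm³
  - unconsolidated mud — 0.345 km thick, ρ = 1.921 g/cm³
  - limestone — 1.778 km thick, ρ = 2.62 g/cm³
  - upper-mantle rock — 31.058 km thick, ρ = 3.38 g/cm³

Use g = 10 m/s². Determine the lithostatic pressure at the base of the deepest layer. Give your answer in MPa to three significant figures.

1110 MPa

glacial till: 2080 kg/m³ × 10 m/s² × 248 m = 5.158×10^6 Pa = 5.158 MPa
unconsolidated mud: 1921 kg/m³ × 10 m/s² × 345 m = 6.627×10^6 Pa = 6.627 MPa
limestone: 2620 kg/m³ × 10 m/s² × 1778 m = 4.658×10^7 Pa = 46.58 MPa
upper-mantle rock: 3380 kg/m³ × 10 m/s² × 31058 m = 1.050×10^9 Pa = 1050 MPa
Total = 5.158 + 6.627 + 46.58 + 1050 = 1108.1 MPa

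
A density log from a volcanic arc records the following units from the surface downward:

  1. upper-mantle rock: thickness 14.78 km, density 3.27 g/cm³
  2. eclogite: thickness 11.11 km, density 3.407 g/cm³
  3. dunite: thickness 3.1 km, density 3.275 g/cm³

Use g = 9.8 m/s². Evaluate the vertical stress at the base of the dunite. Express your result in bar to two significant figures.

upper-mantle rock: 3270 kg/m³ × 9.8 m/s² × 14780 m = 4.736×10^8 Pa = 4736 bar
eclogite: 3407 kg/m³ × 9.8 m/s² × 11110 m = 3.709×10^8 Pa = 3709 bar
dunite: 3275 kg/m³ × 9.8 m/s² × 3100 m = 9.949×10^7 Pa = 994.9 bar
Total = 4736 + 3709 + 994.9 = 9440.8 bar

9400 bar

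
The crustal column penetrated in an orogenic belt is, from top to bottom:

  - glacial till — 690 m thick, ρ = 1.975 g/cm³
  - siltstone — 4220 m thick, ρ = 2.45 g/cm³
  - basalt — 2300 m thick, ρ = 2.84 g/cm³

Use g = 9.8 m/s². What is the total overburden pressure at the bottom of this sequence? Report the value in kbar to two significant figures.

glacial till: 1975 kg/m³ × 9.8 m/s² × 690 m = 1.335×10^7 Pa = 0.1335 kbar
siltstone: 2450 kg/m³ × 9.8 m/s² × 4220 m = 1.013×10^8 Pa = 1.013 kbar
basalt: 2840 kg/m³ × 9.8 m/s² × 2300 m = 6.401×10^7 Pa = 0.6401 kbar
Total = 0.1335 + 1.013 + 0.6401 = 1.7869 kbar

1.8 kbar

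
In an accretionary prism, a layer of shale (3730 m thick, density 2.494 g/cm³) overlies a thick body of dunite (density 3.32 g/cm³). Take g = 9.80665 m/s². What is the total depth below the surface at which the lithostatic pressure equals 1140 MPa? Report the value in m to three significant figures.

35900 m

Pressure at base of upper layers: 2494×9.80665×3730 = 9.123×10^7 Pa = 91.23 MPa
Remaining pressure to be supplied by dunite: 1.140×10^9 − 9.123×10^7 = 1.049×10^9 Pa
Additional depth in dunite = 1.049×10^9 Pa / (3320 kg/m³ × 9.80665 m/s²) = 32212 m
Total depth = 3730 m + 32212 m = 35942 m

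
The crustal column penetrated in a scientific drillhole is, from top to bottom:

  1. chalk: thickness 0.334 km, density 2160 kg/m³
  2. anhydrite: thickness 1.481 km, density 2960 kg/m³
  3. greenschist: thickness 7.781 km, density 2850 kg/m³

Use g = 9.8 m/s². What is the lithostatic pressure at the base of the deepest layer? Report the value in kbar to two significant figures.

2.7 kbar

chalk: 2160 kg/m³ × 9.8 m/s² × 334 m = 7.070×10^6 Pa = 0.07070 kbar
anhydrite: 2960 kg/m³ × 9.8 m/s² × 1481 m = 4.296×10^7 Pa = 0.4296 kbar
greenschist: 2850 kg/m³ × 9.8 m/s² × 7781 m = 2.173×10^8 Pa = 2.173 kbar
Total = 0.07070 + 0.4296 + 2.173 = 2.6735 kbar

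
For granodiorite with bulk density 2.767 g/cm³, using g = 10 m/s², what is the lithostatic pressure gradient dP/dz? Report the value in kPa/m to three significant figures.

27.7 kPa/m

dP/dz = ρg = 2767 kg/m³ × 10 m/s² = 27670 Pa/m
= 27670 Pa/m × (1 kPa/m / 1000.0 Pa/m) = 27.670 kPa/m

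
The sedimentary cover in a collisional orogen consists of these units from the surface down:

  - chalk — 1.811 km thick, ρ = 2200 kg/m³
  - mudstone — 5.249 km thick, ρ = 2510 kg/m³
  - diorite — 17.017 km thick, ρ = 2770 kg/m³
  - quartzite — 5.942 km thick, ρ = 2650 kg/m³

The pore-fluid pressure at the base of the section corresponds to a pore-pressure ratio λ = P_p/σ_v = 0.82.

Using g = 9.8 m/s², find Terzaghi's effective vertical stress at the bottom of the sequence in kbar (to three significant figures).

Overburden (lithostatic) stress σ_v:
chalk: 2200 kg/m³ × 9.8 m/s² × 1811 m = 3.905×10^7 Pa = 39.05 MPa
mudstone: 2510 kg/m³ × 9.8 m/s² × 5249 m = 1.291×10^8 Pa = 129.1 MPa
diorite: 2770 kg/m³ × 9.8 m/s² × 17017 m = 4.619×10^8 Pa = 461.9 MPa
quartzite: 2650 kg/m³ × 9.8 m/s² × 5942 m = 1.543×10^8 Pa = 154.3 MPa
Total = 39.05 + 129.1 + 461.9 + 154.3 = 784.42 MPa
Pore pressure P_p = λ·σ_v = 0.82 × 784.4 MPa = 643.2 MPa
Effective stress σ' = σ_v − P_p = 784.4 − 643.2 = 141.20 MPa = 1.4120 kbar

1.41 kbar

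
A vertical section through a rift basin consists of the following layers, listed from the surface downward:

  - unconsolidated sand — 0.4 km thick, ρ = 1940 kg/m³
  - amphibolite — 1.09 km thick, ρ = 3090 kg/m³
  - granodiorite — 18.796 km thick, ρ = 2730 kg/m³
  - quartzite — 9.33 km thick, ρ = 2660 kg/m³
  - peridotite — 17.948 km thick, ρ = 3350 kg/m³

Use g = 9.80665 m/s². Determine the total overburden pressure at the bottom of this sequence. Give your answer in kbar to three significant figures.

13.8 kbar

unconsolidated sand: 1940 kg/m³ × 9.80665 m/s² × 400 m = 7.610×10^6 Pa = 0.07610 kbar
amphibolite: 3090 kg/m³ × 9.80665 m/s² × 1090 m = 3.303×10^7 Pa = 0.3303 kbar
granodiorite: 2730 kg/m³ × 9.80665 m/s² × 18796 m = 5.032×10^8 Pa = 5.032 kbar
quartzite: 2660 kg/m³ × 9.80665 m/s² × 9330 m = 2.434×10^8 Pa = 2.434 kbar
peridotite: 3350 kg/m³ × 9.80665 m/s² × 17948 m = 5.896×10^8 Pa = 5.896 kbar
Total = 0.07610 + 0.3303 + 5.032 + 2.434 + 5.896 = 13.769 kbar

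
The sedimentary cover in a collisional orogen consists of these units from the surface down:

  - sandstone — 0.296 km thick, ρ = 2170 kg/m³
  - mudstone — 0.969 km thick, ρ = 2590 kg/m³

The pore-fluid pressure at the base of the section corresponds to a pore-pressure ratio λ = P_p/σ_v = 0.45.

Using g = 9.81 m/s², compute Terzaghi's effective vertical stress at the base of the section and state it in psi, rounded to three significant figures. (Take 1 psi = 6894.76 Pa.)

2470 psi

Overburden (lithostatic) stress σ_v:
sandstone: 2170 kg/m³ × 9.81 m/s² × 296 m = 6.301×10^6 Pa = 6.301 MPa
mudstone: 2590 kg/m³ × 9.81 m/s² × 969 m = 2.462×10^7 Pa = 24.62 MPa
Total = 6.301 + 24.62 = 30.921 MPa
Pore pressure P_p = λ·σ_v = 0.45 × 30.92 MPa = 13.91 MPa
Effective stress σ' = σ_v − P_p = 30.92 − 13.91 = 17.007 MPa = 2466.6 psi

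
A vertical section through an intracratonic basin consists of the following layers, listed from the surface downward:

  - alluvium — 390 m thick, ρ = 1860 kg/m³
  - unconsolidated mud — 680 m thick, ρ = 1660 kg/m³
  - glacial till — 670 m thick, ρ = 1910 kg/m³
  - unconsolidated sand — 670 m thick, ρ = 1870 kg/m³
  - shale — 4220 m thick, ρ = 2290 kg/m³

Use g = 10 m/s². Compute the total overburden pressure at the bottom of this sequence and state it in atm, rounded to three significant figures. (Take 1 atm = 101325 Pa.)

1390 atm

alluvium: 1860 kg/m³ × 10 m/s² × 390 m = 7.254×10^6 Pa = 71.59 atm
unconsolidated mud: 1660 kg/m³ × 10 m/s² × 680 m = 1.129×10^7 Pa = 111.4 atm
glacial till: 1910 kg/m³ × 10 m/s² × 670 m = 1.280×10^7 Pa = 126.3 atm
unconsolidated sand: 1870 kg/m³ × 10 m/s² × 670 m = 1.253×10^7 Pa = 123.7 atm
shale: 2290 kg/m³ × 10 m/s² × 4220 m = 9.664×10^7 Pa = 953.7 atm
Total = 71.59 + 111.4 + 126.3 + 123.7 + 953.7 = 1386.7 atm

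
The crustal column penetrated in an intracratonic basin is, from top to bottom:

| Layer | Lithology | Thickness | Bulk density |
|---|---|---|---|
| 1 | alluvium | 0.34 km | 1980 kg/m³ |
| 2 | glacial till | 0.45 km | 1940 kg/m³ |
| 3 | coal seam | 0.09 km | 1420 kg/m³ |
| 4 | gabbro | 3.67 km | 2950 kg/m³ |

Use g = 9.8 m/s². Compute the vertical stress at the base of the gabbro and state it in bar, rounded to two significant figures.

1200 bar

alluvium: 1980 kg/m³ × 9.8 m/s² × 340 m = 6.597×10^6 Pa = 65.97 bar
glacial till: 1940 kg/m³ × 9.8 m/s² × 450 m = 8.555×10^6 Pa = 85.55 bar
coal seam: 1420 kg/m³ × 9.8 m/s² × 90 m = 1.252×10^6 Pa = 12.52 bar
gabbro: 2950 kg/m³ × 9.8 m/s² × 3670 m = 1.061×10^8 Pa = 1061 bar
Total = 65.97 + 85.55 + 12.52 + 1061 = 1225.0 bar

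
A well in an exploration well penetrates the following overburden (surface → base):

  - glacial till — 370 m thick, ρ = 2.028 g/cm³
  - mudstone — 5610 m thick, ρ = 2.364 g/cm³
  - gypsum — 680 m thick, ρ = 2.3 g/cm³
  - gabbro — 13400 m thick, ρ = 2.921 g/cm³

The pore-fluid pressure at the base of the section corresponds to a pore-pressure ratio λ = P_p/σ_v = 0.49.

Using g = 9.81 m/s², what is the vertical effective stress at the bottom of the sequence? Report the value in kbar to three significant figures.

2.74 kbar

Overburden (lithostatic) stress σ_v:
glacial till: 2028 kg/m³ × 9.81 m/s² × 370 m = 7.361×10^6 Pa = 7.361 MPa
mudstone: 2364 kg/m³ × 9.81 m/s² × 5610 m = 1.301×10^8 Pa = 130.1 MPa
gypsum: 2300 kg/m³ × 9.81 m/s² × 680 m = 1.534×10^7 Pa = 15.34 MPa
gabbro: 2921 kg/m³ × 9.81 m/s² × 13400 m = 3.840×10^8 Pa = 384.0 MPa
Total = 7.361 + 130.1 + 15.34 + 384.0 = 536.78 MPa
Pore pressure P_p = λ·σ_v = 0.49 × 536.8 MPa = 263.0 MPa
Effective stress σ' = σ_v − P_p = 536.8 − 263.0 = 273.76 MPa = 2.7376 kbar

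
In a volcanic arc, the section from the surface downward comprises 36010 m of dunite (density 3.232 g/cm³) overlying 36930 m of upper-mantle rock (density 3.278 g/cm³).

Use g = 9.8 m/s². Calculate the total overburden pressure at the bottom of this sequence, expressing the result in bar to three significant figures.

23300 bar

dunite: 3232 kg/m³ × 9.8 m/s² × 36010 m = 1.141×10^9 Pa = 11406 bar
upper-mantle rock: 3278 kg/m³ × 9.8 m/s² × 36930 m = 1.186×10^9 Pa = 11864 bar
Total = 11406 + 11864 = 23269 bar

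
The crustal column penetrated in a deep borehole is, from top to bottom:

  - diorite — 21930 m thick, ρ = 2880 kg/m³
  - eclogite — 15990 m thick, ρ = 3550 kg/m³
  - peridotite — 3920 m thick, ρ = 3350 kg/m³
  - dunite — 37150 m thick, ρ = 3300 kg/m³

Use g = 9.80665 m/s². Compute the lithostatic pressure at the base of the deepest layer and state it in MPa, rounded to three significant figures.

2510 MPa

diorite: 2880 kg/m³ × 9.80665 m/s² × 21930 m = 6.194×10^8 Pa = 619.4 MPa
eclogite: 3550 kg/m³ × 9.80665 m/s² × 15990 m = 5.567×10^8 Pa = 556.7 MPa
peridotite: 3350 kg/m³ × 9.80665 m/s² × 3920 m = 1.288×10^8 Pa = 128.8 MPa
dunite: 3300 kg/m³ × 9.80665 m/s² × 37150 m = 1.202×10^9 Pa = 1202 MPa
Total = 619.4 + 556.7 + 128.8 + 1202 = 2507.1 MPa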